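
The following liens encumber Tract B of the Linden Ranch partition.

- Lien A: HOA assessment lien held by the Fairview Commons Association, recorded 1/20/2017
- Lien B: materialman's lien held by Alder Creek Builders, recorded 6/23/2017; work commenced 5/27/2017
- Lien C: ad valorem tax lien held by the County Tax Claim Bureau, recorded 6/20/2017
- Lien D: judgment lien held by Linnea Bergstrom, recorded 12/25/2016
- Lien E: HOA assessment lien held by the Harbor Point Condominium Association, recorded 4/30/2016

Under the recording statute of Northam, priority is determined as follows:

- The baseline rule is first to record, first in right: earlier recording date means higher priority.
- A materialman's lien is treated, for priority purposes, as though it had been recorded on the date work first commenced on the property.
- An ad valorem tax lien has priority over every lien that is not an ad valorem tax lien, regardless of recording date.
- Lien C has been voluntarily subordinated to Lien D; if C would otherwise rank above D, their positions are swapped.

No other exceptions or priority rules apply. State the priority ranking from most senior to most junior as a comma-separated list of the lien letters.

Effective dates after the stated exceptions: B's effective date is 5/27/2017, when work began.
As an ad valorem tax lien, C is senior to every other lien.
Remaining liens by effective date: E (4/30/2016), D (12/25/2016), A (1/20/2017), B (5/27/2017).
The subordination applies — C was senior to D — so C and D swap.

D, E, C, A, B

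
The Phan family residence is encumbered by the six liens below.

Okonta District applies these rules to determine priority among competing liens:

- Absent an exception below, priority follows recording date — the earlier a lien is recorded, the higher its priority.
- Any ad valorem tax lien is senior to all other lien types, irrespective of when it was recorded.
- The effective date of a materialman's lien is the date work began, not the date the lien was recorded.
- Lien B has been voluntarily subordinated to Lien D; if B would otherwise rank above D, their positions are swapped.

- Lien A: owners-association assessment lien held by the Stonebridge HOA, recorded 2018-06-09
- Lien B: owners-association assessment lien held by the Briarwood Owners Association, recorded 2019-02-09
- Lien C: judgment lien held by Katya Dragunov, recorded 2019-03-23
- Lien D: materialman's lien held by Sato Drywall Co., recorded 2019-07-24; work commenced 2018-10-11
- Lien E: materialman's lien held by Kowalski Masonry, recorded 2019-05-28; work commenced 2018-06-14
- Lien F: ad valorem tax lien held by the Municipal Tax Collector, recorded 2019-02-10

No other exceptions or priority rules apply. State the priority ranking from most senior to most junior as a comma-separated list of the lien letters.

Adjusting effective dates: D's effective date is 2018-10-11, when work began; E is treated as recorded 2018-06-14, the work-commencement date.
F is an ad valorem tax lien, so it outranks all other liens regardless of date.
The other liens, earliest effective date first: A (2018-06-09), E (2018-06-14), D (2018-10-11), B (2019-02-09), C (2019-03-23).
B is already junior to D, so the subordination agreement changes nothing.

F, A, E, D, B, C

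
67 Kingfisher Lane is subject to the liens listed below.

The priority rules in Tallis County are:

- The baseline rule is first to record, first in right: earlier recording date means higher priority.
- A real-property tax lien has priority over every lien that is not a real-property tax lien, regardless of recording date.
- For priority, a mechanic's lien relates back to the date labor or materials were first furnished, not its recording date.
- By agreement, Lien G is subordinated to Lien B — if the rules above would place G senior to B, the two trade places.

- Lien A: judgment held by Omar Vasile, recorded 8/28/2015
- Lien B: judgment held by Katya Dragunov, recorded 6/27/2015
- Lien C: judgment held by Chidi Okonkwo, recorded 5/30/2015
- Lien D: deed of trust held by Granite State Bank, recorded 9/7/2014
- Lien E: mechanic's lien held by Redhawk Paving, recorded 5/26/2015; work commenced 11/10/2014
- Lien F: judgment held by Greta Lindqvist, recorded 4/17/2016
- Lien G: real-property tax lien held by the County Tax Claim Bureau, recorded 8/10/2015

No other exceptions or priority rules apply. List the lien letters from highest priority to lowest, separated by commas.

B, D, E, C, G, A, F

Effective dates: E is treated as recorded 11/10/2014, the work-commencement date.
G is a real-property tax lien, so it outranks all other liens regardless of date.
Remaining liens by effective date: D (9/7/2014), E (11/10/2014), C (5/30/2015), B (6/27/2015), A (8/28/2015), F (4/17/2016).
G is senior to B before the subordination, so the two trade places.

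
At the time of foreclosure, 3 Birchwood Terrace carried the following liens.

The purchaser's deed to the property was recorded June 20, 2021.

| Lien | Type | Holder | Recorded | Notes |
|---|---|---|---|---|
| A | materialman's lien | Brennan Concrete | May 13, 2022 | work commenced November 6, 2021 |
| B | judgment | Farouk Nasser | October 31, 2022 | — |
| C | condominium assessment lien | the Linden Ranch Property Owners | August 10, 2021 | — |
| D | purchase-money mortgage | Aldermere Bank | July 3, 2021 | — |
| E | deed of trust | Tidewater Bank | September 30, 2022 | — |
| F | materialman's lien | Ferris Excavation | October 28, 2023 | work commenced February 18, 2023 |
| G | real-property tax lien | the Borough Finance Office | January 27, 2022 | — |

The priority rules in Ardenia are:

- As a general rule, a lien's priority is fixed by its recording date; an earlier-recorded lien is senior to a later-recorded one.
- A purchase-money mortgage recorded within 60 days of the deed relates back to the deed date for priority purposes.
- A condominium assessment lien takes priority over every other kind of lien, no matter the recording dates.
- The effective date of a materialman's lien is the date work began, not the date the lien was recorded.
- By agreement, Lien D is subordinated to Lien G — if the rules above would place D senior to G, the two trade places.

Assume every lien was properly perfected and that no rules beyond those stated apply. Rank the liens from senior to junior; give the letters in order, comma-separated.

Adjusting effective dates: A relates back to November 6, 2021 (work commenced); D relates back to the deed date June 20, 2021; F's effective date is February 18, 2023, when work began.
C, as a condominium assessment lien, has superpriority and ranks first.
Among the remaining liens, by effective date: D (June 20, 2021), A (November 6, 2021), G (January 27, 2022), E (September 30, 2022), B (October 31, 2022), F (February 18, 2023).
The subordination applies — D was senior to G — so D and G swap.

C, G, A, D, E, B, F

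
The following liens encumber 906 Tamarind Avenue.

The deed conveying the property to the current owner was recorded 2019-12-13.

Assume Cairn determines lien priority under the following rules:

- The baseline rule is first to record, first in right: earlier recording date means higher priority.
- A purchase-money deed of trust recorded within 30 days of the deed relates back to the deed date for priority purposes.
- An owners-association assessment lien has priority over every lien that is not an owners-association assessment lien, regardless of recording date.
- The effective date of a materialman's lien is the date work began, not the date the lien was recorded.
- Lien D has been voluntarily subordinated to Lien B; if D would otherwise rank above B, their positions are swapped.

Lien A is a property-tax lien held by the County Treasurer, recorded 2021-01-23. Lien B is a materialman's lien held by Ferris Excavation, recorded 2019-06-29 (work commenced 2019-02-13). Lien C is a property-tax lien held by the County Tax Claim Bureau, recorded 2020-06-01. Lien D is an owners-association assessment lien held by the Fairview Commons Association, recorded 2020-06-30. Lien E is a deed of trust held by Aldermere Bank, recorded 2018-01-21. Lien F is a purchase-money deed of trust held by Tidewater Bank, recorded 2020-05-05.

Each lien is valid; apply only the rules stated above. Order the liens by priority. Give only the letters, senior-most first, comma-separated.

First, effective dates: B relates back to 2019-02-13 (work commenced); F missed the 30-day window (144 days after the deed), so its recording date stands.
As an owners-association assessment lien, D is senior to every other lien.
Among the remaining liens, by effective date: E (2018-01-21), B (2019-02-13), F (2020-05-05), C (2020-06-01), A (2021-01-23).
D would otherwise be senior to B, so under the subordination agreement D and B exchange positions.

B, E, D, F, C, A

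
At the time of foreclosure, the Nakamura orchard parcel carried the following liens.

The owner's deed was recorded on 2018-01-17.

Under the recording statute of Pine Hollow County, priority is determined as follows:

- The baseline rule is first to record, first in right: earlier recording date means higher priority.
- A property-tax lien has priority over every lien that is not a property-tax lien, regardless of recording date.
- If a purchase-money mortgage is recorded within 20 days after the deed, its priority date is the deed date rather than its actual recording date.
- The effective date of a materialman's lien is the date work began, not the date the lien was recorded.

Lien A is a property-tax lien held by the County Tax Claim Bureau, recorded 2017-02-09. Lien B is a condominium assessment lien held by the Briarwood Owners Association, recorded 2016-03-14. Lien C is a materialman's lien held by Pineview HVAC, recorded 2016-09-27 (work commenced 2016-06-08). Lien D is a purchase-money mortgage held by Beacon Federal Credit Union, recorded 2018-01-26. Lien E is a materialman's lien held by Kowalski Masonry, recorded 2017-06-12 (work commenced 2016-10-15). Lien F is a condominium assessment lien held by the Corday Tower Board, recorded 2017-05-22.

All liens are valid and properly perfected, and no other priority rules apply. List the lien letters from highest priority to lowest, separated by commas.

A, B, C, E, F, D

First, effective dates: C's effective date is 2016-06-08, when work began; D's effective date is the deed date, 2018-01-17; E's effective date is 2016-10-15, when work began.
A is a property-tax lien, so it outranks all other liens regardless of date.
The other liens, earliest effective date first: B (2016-03-14), C (2016-06-08), E (2016-10-15), F (2017-05-22), D (2018-01-17).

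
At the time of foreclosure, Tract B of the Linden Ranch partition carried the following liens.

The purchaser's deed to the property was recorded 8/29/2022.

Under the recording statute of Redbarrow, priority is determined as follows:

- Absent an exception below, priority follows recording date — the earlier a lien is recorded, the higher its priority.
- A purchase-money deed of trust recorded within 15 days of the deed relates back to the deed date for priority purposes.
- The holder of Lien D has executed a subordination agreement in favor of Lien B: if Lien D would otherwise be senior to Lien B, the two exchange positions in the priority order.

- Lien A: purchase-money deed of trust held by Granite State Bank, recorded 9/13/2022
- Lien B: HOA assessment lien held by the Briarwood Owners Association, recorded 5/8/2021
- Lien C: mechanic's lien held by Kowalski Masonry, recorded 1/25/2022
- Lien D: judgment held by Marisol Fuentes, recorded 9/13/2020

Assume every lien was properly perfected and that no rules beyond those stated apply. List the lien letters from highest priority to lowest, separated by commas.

B, D, C, A

First, effective dates: A relates back to the deed date 8/29/2022.
By effective date: D (9/13/2020), B (5/8/2021), C (1/25/2022), A (8/29/2022).
The subordination applies — D was senior to B — so D and B swap.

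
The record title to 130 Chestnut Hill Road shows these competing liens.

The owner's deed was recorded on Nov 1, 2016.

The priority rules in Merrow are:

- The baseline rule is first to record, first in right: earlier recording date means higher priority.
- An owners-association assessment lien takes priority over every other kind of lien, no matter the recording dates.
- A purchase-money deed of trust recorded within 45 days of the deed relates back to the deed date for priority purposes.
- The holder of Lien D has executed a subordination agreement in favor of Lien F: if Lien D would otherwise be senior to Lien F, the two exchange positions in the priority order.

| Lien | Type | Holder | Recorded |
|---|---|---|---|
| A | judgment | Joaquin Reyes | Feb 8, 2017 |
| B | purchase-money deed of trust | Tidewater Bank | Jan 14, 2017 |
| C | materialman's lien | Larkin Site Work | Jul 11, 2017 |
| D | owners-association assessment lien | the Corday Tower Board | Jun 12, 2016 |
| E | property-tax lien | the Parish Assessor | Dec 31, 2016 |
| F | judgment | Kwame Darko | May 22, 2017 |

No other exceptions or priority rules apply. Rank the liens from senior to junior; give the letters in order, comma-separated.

F, E, B, A, D, C

Effective dates: B missed the 45-day window (74 days after the deed), so its recording date stands.
D, as an owners-association assessment lien, has superpriority and ranks first.
Ordering the rest by effective date: E (Dec 31, 2016), B (Jan 14, 2017), A (Feb 8, 2017), F (May 22, 2017), C (Jul 11, 2017).
D is senior to F before the subordination, so the two trade places.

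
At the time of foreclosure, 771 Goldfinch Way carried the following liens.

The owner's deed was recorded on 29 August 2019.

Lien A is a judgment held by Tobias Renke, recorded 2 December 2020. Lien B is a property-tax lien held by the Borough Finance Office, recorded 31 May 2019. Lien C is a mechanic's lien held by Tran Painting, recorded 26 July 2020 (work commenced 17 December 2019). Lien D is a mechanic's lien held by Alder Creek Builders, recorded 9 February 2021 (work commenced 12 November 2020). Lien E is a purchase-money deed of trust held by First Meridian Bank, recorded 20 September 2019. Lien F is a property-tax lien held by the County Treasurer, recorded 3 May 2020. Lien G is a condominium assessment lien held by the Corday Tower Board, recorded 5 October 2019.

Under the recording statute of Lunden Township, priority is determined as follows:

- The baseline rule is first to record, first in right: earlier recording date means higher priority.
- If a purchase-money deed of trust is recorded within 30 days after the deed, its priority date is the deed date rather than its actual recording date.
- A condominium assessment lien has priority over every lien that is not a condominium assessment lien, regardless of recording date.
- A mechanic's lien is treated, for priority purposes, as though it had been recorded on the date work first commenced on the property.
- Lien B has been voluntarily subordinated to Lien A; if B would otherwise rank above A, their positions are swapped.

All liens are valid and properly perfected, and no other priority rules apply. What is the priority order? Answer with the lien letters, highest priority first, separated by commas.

G, A, E, C, F, D, B

First, effective dates: C relates back to 17 December 2019 (work commenced); D relates back to 12 November 2020 (work commenced); E's effective date is the deed date, 29 August 2019.
G, as a condominium assessment lien, has superpriority and ranks first.
Among the remaining liens, by effective date: B (31 May 2019), E (29 August 2019), C (17 December 2019), F (3 May 2020), D (12 November 2020), A (2 December 2020).
B would otherwise be senior to A, so under the subordination agreement B and A exchange positions.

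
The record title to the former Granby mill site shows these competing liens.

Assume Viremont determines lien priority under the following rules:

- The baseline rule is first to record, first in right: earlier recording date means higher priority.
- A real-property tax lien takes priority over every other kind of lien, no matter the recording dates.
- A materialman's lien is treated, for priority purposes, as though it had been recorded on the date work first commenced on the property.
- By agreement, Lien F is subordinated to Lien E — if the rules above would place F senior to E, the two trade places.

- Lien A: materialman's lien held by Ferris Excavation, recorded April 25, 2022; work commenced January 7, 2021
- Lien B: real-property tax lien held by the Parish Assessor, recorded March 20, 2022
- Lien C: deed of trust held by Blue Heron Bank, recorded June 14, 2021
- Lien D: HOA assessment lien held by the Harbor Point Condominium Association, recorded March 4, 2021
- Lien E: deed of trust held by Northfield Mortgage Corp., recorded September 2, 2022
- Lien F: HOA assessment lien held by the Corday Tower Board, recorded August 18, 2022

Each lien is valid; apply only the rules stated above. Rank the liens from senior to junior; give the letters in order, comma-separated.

B, A, D, C, E, F

First, effective dates: A relates back to January 7, 2021 (work commenced).
B is a real-property tax lien, so it outranks all other liens regardless of date.
The other liens, earliest effective date first: A (January 7, 2021), D (March 4, 2021), C (June 14, 2021), F (August 18, 2022), E (September 2, 2022).
F is senior to E before the subordination, so the two trade places.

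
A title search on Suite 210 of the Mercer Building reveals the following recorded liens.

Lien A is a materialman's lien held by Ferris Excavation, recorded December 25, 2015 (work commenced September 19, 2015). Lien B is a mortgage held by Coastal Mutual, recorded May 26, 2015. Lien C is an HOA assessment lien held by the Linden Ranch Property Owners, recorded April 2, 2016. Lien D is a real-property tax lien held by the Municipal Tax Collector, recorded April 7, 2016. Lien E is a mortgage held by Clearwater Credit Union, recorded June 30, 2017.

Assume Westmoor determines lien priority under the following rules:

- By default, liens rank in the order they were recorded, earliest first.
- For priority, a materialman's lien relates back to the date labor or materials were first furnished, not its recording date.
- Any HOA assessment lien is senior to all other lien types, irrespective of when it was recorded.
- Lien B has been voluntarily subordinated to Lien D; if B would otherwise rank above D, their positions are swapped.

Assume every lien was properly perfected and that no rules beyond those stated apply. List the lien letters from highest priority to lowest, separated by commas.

C, D, A, B, E

Effective dates after the stated exceptions: A is treated as recorded September 19, 2015, the work-commencement date.
C is an HOA assessment lien and takes priority over every other lien.
Ordering the rest by effective date: B (May 26, 2015), A (September 19, 2015), D (April 7, 2016), E (June 30, 2017).
The subordination applies — B was senior to D — so B and D swap.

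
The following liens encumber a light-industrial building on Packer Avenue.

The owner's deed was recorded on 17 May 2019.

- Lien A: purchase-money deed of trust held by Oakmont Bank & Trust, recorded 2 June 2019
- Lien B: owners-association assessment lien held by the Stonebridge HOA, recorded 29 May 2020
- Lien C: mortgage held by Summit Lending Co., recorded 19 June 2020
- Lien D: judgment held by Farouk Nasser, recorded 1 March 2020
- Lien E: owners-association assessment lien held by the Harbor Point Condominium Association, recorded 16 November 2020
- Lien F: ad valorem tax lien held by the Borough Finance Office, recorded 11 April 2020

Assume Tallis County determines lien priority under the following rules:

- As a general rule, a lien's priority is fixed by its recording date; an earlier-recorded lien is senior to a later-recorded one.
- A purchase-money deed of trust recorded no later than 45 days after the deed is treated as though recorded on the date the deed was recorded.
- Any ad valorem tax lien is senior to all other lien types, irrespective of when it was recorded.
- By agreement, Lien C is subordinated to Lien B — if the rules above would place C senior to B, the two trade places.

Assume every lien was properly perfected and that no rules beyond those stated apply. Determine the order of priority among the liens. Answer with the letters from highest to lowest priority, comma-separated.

F, A, D, B, C, E

Effective dates after the stated exceptions: A relates back to the deed date 17 May 2019.
F is an ad valorem tax lien, so it outranks all other liens regardless of date.
Among the remaining liens, by effective date: A (17 May 2019), D (1 March 2020), B (29 May 2020), C (19 June 2020), E (16 November 2020).
C is already junior to B, so the subordination agreement changes nothing.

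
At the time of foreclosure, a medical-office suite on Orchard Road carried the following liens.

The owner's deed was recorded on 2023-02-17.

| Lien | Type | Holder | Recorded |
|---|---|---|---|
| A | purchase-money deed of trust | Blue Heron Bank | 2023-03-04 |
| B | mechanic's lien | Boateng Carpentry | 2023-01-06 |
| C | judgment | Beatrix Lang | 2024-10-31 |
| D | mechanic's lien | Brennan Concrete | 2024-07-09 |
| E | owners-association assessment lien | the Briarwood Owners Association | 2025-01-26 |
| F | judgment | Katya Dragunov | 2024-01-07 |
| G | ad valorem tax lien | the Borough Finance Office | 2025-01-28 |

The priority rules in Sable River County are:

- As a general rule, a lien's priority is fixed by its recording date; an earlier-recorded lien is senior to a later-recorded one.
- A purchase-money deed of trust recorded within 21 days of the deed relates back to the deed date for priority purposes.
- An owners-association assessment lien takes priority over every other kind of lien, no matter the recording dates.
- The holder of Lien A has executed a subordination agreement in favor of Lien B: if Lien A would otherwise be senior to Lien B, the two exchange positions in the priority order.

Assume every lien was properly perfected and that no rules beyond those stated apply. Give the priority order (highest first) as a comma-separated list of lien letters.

E, B, A, F, D, C, G

Adjusting effective dates: A's effective date is the deed date, 2023-02-17.
E is an owners-association assessment lien and takes priority over every other lien.
Remaining liens by effective date: B (2023-01-06), A (2023-02-17), F (2024-01-07), D (2024-07-09), C (2024-10-31), G (2025-01-28).
Since A is not senior to B, the subordination leaves the order unchanged.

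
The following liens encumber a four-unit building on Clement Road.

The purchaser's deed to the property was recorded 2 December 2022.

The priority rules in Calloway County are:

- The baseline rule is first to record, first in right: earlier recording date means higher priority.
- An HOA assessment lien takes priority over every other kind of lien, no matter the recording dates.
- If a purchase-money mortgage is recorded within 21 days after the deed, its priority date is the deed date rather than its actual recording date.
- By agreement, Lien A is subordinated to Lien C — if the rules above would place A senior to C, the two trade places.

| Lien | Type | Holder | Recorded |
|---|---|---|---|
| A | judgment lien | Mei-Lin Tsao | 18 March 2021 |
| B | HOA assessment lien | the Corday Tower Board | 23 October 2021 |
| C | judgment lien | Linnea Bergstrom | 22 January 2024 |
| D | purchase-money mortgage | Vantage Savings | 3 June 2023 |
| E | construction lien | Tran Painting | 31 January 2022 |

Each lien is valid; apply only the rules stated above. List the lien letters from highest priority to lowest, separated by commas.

Effective dates after the stated exceptions: D missed the 21-day window (183 days after the deed), so its recording date stands.
As an HOA assessment lien, B is senior to every other lien.
The other liens, earliest effective date first: A (18 March 2021), E (31 January 2022), D (3 June 2023), C (22 January 2024).
A is senior to C before the subordination, so the two trade places.

B, C, E, D, A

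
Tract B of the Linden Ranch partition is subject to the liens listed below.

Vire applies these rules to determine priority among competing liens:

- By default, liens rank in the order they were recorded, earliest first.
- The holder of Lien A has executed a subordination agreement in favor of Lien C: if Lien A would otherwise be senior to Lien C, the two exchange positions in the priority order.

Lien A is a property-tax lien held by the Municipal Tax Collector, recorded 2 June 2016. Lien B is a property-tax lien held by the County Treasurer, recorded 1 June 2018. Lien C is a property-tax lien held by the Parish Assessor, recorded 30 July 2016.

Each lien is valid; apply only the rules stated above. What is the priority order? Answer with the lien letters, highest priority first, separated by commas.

By effective date, earliest first: A (2 June 2016), C (30 July 2016), B (1 June 2018).
A would otherwise be senior to C, so under the subordination agreement A and C exchange positions.

C, A, B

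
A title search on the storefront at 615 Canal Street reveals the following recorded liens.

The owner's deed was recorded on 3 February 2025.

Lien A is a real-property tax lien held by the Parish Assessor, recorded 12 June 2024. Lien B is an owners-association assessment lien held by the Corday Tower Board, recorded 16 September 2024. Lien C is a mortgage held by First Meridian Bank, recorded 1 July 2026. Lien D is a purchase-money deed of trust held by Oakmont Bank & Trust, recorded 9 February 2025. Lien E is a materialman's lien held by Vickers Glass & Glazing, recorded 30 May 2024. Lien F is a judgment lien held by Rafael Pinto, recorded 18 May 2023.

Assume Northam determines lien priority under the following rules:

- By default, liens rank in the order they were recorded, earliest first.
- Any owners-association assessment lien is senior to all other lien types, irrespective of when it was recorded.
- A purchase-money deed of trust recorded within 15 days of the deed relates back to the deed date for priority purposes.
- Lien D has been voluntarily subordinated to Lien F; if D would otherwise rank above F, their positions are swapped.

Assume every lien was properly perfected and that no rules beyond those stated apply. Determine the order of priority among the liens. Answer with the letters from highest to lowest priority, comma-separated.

B, F, E, A, D, C

Effective dates: D's effective date is the deed date, 3 February 2025.
B is an owners-association assessment lien and takes priority over every other lien.
Ordering the rest by effective date: F (18 May 2023), E (30 May 2024), A (12 June 2024), D (3 February 2025), C (1 July 2026).
D already ranks below F; the subordination has no effect.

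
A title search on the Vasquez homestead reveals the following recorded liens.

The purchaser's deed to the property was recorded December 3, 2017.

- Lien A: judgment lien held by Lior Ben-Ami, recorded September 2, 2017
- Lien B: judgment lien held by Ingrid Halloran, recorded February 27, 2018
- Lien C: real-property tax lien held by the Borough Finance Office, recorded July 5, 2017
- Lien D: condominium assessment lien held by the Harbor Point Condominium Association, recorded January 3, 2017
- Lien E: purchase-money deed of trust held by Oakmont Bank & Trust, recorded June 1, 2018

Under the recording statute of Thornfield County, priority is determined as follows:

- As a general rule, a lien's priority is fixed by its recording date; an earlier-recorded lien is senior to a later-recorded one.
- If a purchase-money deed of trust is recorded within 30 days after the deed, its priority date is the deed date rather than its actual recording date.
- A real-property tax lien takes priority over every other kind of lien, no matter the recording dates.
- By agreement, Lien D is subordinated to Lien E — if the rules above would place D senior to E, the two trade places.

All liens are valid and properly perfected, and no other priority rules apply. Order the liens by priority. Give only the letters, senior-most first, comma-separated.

C, E, A, B, D

Adjusting effective dates: E was recorded 180 days after the deed, outside the 30-day window, so it keeps its recording date.
C is a real-property tax lien, so it outranks all other liens regardless of date.
Remaining liens by effective date: D (January 3, 2017), A (September 2, 2017), B (February 27, 2018), E (June 1, 2018).
The subordination applies — D was senior to E — so D and E swap.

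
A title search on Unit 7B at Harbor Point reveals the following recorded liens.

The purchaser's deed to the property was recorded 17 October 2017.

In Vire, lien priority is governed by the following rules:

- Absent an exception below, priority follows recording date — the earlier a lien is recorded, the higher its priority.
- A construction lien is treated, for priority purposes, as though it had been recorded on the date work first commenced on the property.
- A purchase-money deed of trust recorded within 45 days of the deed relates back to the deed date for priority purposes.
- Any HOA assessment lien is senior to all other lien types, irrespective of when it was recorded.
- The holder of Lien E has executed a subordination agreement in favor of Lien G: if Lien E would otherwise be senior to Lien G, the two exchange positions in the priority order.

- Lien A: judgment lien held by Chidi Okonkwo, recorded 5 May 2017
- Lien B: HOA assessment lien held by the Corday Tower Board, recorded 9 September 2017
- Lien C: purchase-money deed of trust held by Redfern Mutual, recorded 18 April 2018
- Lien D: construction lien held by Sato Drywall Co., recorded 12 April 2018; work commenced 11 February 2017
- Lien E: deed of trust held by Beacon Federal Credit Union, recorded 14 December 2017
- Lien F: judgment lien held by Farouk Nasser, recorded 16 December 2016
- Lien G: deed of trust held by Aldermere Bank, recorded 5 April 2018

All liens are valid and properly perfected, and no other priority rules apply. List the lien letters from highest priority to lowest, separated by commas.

Adjusting effective dates: C was recorded 183 days after the deed, outside the 45-day window, so it keeps its recording date; D relates back to 11 February 2017 (work commenced).
B is an HOA assessment lien, so it outranks all other liens regardless of date.
The other liens, earliest effective date first: F (16 December 2016), D (11 February 2017), A (5 May 2017), E (14 December 2017), G (5 April 2018), C (18 April 2018).
E is senior to G before the subordination, so the two trade places.

B, F, D, A, G, E, C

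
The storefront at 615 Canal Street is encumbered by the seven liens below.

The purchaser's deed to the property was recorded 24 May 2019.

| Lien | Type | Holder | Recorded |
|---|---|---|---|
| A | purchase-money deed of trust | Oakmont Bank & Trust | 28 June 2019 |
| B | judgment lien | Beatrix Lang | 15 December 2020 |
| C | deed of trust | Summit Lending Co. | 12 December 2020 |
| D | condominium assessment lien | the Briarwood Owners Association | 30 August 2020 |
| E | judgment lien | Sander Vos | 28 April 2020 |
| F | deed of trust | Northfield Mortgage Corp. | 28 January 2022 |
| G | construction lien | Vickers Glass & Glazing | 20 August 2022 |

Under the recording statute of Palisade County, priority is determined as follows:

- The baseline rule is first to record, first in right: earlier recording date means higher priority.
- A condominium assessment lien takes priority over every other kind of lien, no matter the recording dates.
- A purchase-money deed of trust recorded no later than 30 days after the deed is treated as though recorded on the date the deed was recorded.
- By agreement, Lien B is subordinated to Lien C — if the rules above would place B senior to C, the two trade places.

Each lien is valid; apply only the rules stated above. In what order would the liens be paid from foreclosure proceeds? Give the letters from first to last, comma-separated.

Adjusting effective dates: A missed the 30-day window (35 days after the deed), so its recording date stands.
As a condominium assessment lien, D is senior to every other lien.
The other liens, earliest effective date first: A (28 June 2019), E (28 April 2020), C (12 December 2020), B (15 December 2020), F (28 January 2022), G (20 August 2022).
B already ranks below C; the subordination has no effect.

D, A, E, C, B, F, G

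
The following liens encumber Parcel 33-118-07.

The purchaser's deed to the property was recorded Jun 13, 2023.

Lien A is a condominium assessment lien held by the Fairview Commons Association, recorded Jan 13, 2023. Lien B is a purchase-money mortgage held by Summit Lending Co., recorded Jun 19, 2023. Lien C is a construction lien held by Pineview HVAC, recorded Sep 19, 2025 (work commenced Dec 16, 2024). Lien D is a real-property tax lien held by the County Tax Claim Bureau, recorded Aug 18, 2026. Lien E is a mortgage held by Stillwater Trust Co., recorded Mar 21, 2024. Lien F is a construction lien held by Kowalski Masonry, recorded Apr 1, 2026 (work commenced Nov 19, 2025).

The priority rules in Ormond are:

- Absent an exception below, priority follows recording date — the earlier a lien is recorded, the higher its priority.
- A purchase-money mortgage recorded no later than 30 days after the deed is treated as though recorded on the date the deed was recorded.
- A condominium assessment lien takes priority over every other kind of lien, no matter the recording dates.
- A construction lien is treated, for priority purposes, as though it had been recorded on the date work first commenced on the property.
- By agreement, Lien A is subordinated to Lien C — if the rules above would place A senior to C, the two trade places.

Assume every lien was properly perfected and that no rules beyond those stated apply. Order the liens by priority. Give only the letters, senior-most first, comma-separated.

C, B, E, A, F, D

First, effective dates: B's effective date is the deed date, Jun 13, 2023; C's effective date is Dec 16, 2024, when work began; F is treated as recorded Nov 19, 2025, the work-commencement date.
A, as a condominium assessment lien, has superpriority and ranks first.
Remaining liens by effective date: B (Jun 13, 2023), E (Mar 21, 2024), C (Dec 16, 2024), F (Nov 19, 2025), D (Aug 18, 2026).
A would otherwise be senior to C, so under the subordination agreement A and C exchange positions.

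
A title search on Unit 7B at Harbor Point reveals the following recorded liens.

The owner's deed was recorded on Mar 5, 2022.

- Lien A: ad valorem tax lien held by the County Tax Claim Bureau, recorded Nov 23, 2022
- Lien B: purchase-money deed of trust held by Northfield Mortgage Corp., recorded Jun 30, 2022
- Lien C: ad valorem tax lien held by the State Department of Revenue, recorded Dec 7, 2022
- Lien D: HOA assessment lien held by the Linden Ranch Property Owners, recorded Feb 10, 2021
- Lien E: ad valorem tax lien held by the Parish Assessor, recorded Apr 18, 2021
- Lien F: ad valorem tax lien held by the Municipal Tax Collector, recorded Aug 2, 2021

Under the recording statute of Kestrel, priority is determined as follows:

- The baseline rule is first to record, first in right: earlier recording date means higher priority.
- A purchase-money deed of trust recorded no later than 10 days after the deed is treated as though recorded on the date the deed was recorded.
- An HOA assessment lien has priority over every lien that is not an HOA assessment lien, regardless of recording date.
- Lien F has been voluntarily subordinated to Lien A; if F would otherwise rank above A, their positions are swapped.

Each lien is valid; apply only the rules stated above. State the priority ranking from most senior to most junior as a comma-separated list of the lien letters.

D, E, A, B, F, C

Adjusting effective dates: B was recorded 117 days after the deed, outside the 10-day window, so it keeps its recording date.
D is an HOA assessment lien, so it outranks all other liens regardless of date.
Remaining liens by effective date: E (Apr 18, 2021), F (Aug 2, 2021), B (Jun 30, 2022), A (Nov 23, 2022), C (Dec 7, 2022).
F would otherwise be senior to A, so under the subordination agreement F and A exchange positions.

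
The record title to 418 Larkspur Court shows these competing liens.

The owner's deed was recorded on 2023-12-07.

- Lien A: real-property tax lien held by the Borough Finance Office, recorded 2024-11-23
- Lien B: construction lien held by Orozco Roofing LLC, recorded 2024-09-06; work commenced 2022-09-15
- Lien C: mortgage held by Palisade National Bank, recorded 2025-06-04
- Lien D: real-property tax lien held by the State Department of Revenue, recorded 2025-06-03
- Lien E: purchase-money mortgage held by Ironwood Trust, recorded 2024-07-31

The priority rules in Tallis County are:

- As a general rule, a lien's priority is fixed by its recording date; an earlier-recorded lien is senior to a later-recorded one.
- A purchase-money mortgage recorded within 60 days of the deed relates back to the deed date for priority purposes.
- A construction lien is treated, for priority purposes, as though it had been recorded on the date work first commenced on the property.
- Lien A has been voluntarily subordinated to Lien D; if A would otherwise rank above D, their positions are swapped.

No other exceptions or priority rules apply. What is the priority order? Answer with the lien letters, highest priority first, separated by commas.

First, effective dates: B relates back to 2022-09-15 (work commenced); E missed the 60-day window (237 days after the deed), so its recording date stands.
By effective date, earliest first: B (2022-09-15), E (2024-07-31), A (2024-11-23), D (2025-06-03), C (2025-06-04).
A is senior to D before the subordination, so the two trade places.

B, E, D, A, C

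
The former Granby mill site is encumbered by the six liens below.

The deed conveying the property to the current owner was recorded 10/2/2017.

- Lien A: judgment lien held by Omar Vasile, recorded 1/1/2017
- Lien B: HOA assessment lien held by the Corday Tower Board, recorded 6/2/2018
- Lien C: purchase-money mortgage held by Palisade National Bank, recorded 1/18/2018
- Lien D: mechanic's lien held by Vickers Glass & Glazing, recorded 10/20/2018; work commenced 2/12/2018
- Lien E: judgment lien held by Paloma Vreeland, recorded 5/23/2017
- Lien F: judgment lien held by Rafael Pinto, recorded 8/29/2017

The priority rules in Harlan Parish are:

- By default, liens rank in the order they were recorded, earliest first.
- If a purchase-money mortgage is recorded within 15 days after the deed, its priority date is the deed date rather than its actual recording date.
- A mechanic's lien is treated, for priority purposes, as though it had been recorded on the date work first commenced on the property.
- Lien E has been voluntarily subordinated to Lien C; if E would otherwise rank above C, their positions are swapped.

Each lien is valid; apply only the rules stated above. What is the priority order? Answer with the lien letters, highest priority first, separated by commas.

A, C, F, E, D, B

Adjusting effective dates: C was recorded 108 days after the deed, outside the 15-day window, so it keeps its recording date; D's effective date is 2/12/2018, when work began.
By effective date: A (1/1/2017), E (5/23/2017), F (8/29/2017), C (1/18/2018), D (2/12/2018), B (6/2/2018).
Because E would otherwise rank above C, the subordination swaps them.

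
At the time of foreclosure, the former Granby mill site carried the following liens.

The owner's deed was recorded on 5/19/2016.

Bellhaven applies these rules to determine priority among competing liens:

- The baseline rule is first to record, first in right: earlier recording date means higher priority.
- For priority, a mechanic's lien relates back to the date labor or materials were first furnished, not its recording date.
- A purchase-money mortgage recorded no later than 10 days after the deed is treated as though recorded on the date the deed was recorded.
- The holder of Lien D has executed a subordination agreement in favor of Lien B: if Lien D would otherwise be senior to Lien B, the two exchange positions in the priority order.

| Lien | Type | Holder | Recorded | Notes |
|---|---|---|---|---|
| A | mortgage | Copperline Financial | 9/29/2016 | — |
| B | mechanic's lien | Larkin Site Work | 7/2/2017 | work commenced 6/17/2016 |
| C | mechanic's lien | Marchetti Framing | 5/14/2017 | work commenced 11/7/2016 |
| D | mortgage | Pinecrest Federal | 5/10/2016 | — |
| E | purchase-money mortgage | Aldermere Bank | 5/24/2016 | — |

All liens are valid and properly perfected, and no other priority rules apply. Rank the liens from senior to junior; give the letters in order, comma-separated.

B, E, D, A, C

Adjusting effective dates: B is treated as recorded 6/17/2016, the work-commencement date; C's effective date is 11/7/2016, when work began; E was recorded within the 10-day window, so its effective date is the deed date 5/19/2016.
By effective date: D (5/10/2016), E (5/19/2016), B (6/17/2016), A (9/29/2016), C (11/7/2016).
The subordination applies — D was senior to B — so D and B swap.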